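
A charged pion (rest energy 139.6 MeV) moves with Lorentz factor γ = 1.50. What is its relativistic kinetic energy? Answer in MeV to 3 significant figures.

γ = 1.50 (given)
K = (γ − 1)m₀c² = (1.50 − 1) × 139.6 MeV = 0.50000 × 139.6 MeV = 69.8 MeV

K ≈ 69.8 MeV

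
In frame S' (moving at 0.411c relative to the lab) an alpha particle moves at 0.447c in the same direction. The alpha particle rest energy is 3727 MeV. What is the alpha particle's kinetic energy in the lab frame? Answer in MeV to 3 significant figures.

K ≈ 1680 MeV

u_lab = (0.447 + 0.411)/(1 + 0.447×0.411) = 0.724835
γ = 1/√(1 − 0.724835²) = 1.4515
K = (γ − 1)m₀c² = (1.4515 − 1) × 3727 = 0.45154 × 3727 = 1680 MeV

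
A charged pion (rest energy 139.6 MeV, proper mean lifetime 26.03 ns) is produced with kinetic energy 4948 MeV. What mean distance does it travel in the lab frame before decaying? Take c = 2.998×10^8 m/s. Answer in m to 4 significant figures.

γ = 1 + K/(m₀c²) = 1 + 4948/139.6 = 36.4441
β = √(1 − 1/γ²) = 0.999623
Dilated lifetime: γτ₀ = 36.4441 × 26.03 ns = 948.641 ns
d = βc·γτ₀ = 0.999623 × (2.998×10^8 m/s) × 9.48641×10^-7 s = 284.3 m

d ≈ 284.3 m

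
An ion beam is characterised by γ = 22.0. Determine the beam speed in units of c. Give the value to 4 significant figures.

β = √(1 − 1/γ²) = √(1 − 1/22.0²) = √(0.997934) = 0.9990

β ≈ 0.9990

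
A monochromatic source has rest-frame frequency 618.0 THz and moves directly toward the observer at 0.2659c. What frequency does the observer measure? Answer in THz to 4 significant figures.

Relativistic Doppler: f_obs = f_src √((1+β)/(1−β))
= 618.0 × √(1.26590/0.734100) = 618.0 × 1.31317 = 811.5 THz

f_obs ≈ 811.5 THz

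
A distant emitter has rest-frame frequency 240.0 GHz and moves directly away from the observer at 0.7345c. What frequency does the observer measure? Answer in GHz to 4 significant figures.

Relativistic Doppler: f_obs = f_src √((1−β)/(1+β))
= 240.0 × √(0.265500/1.73450) = 240.0 × 0.391242 = 93.90 GHz

f_obs ≈ 93.90 GHz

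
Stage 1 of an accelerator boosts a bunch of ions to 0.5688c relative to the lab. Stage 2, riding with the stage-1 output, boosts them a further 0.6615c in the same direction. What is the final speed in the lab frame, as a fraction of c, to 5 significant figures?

Compose boost 2: (0.6615 + 0.5688)/(1 + 0.6615×0.5688) = 1.2303/1.376261 = 0.89394

u ≈ 0.89394c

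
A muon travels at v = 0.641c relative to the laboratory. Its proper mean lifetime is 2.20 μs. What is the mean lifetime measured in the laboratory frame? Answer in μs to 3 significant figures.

Δt ≈ 2.87 μs

γ = 1/√(1 − 0.641²) = 1.3029
Time dilation: Δt = γτ₀ = 1.3029 × 2.20 μs = 2.87 μs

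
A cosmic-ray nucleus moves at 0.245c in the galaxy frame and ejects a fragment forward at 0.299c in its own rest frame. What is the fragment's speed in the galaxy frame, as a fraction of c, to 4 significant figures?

Compose boost 2: (0.299 + 0.245)/(1 + 0.299×0.245) = 0.5440/1.07326 = 0.5069

u ≈ 0.5069c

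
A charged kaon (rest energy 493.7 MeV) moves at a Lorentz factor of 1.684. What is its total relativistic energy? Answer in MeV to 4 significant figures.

E ≈ 831.4 MeV

γ = 1.684 (given)
E = γm₀c² = 1.684 × 493.7 MeV = 831.4 MeV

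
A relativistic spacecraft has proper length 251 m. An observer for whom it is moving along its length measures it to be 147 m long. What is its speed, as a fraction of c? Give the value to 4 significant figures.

γ = L₀/L = 251/147 = 1.70748
β = √(1 − 1/γ²) = 0.8106

β ≈ 0.8106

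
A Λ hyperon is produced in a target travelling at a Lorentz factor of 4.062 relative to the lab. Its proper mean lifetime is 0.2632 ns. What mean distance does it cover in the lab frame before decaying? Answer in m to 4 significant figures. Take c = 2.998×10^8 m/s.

β = √(1 − 1/γ²) = √(1 − 1/4.062²) = 0.969223
Dilated lifetime: Δt = γτ₀ = 4.062 × 0.2632 ns = 1.06912 ns
d = vΔt = 0.969223c × 1.06912 ns = 2.90573×10^8 m/s × 1.06912×10^-9 s = 0.3107 m

d ≈ 0.3107 m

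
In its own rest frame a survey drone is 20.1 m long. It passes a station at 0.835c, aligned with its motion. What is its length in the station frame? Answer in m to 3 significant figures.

γ = 1/√(1 − 0.835²) = 1.8174
Length contraction: L = L₀/γ = 20.1/1.8174 = 11.1 m

L ≈ 11.1 m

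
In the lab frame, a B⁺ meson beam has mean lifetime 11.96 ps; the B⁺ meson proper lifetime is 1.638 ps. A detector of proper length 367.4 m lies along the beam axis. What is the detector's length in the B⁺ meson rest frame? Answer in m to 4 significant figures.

Time dilation ⇒ γ = Δt/τ₀ = 11.96/1.638 = 7.30159
Length contraction: L = L₀/γ = 367.4/7.30159 = 50.32 m

L ≈ 50.32 m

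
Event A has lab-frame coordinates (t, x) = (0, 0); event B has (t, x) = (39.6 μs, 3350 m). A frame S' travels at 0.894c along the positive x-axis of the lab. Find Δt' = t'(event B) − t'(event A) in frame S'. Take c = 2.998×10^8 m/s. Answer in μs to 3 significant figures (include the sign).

Δt' ≈ 66.1 μs

γ = 1/√(1 − 0.894²) = 2.2318
Δt' = γ(Δt − vΔx/c²) = 2.2318 × (39.6 μs − 0.894×3350 m / (2.998×10^8 m/s))
= 2.2318 × (29.610 μs) = 66.1 μs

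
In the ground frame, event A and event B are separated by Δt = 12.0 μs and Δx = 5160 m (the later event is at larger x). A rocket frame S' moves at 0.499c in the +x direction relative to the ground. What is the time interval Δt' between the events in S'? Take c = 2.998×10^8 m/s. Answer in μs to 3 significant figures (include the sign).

γ = 1/√(1 − 0.499²) = 1.1539
Δt' = γ(Δt − vΔx/c²) = 1.1539 × (12.0 μs − 0.499×5160 m / (2.998×10^8 m/s))
= 1.1539 × (3.4115 μs) = 3.94 μs

Δt' ≈ 3.94 μs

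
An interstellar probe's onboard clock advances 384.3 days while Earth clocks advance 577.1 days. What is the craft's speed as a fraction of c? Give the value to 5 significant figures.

γ = Δt/τ₀ = 577.1/384.3 = 1.501691
β = √(1 − 1/γ²) = √(1 − 1/1.501691²) = 0.74603

β ≈ 0.74603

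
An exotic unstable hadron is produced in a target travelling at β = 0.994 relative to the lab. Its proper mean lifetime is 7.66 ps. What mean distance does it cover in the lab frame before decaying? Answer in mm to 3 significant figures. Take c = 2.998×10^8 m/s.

γ = 1/√(1 − 0.994²) = 9.1424
Dilated lifetime: Δt = γτ₀ = 9.1424 × 7.66 ps = 70.031 ps
d = vΔt = 0.994c × 70.031 ps = 2.9800×10^8 m/s × 7.0031×10^-11 s = 20.9 mm

d ≈ 20.9 mm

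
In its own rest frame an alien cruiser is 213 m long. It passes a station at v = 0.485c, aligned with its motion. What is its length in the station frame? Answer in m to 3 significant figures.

γ = 1/√(1 − 0.485²) = 1.1435
Length contraction: L = L₀/γ = 213/1.1435 = 186 m

L ≈ 186 m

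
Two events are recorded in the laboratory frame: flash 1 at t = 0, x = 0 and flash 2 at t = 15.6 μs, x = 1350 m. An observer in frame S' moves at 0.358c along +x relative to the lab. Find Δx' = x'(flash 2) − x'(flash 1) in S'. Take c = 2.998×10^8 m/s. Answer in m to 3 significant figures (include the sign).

γ = 1/√(1 − 0.358²) = 1.0710
Δx' = γ(Δx − vΔt) = 1.0710 × (1350 m − 0.358×(2.998×10^8 m/s)×15.6×10^-6 s)
= 1.0710 × (-324.32 m) = -347 m

Δx' ≈ -347 m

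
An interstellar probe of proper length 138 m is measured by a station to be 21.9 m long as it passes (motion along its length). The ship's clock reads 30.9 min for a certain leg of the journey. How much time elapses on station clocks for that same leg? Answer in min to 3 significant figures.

Δt ≈ 195 min

Length contraction ⇒ γ = L₀/L = 138/21.9 = 6.3014
Time dilation: Δt = γτ₀ = 6.3014 × 30.9 min = 195 min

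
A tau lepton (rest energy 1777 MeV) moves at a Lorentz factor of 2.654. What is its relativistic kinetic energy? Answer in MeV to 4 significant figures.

γ = 2.654 (given)
K = (γ − 1)m₀c² = (2.654 − 1) × 1777 MeV = 1.65400 × 1777 MeV = 2939 MeV

K ≈ 2939 MeV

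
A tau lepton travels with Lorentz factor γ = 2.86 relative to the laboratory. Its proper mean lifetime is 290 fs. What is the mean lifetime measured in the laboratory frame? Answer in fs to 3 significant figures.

γ = 2.86 (given)
Time dilation: Δt = γτ₀ = 2.86 × 290 fs = 829 fs

Δt ≈ 829 fs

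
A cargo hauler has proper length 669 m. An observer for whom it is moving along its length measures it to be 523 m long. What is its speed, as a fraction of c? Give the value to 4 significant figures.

β ≈ 0.6236

γ = L₀/L = 669/523 = 1.27916
β = √(1 − 1/γ²) = 0.6236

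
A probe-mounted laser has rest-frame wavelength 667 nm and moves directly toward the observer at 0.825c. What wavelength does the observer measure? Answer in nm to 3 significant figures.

λ_obs ≈ 207 nm

Relativistic Doppler: λ_obs = λ_src √((1−β)/(1+β))
= 667 × √(0.17500/1.8250) = 667 × 0.30966 = 207 nm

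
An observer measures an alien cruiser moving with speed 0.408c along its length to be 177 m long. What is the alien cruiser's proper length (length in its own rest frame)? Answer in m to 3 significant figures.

L₀ ≈ 194 m

γ = 1/√(1 − 0.408²) = 1.0953
L₀ = γL = 1.0953 × 177 = 194 m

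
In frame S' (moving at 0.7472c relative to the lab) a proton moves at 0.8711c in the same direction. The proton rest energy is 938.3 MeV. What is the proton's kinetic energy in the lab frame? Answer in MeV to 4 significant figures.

u_lab = (0.8711 + 0.7472)/(1 + 0.8711×0.7472) = 0.9802616
γ = 1/√(1 − 0.9802616²) = 5.05804
K = (γ − 1)m₀c² = (5.05804 − 1) × 938.3 = 4.05804 × 938.3 = 3808 MeV

K ≈ 3808 MeV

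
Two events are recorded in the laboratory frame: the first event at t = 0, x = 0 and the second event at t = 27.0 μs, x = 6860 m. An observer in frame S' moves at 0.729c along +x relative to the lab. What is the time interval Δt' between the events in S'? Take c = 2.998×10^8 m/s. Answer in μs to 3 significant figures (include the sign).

Δt' ≈ 15.1 μs

γ = 1/√(1 − 0.729²) = 1.4609
Δt' = γ(Δt − vΔx/c²) = 1.4609 × (27.0 μs − 0.729×6860 m / (2.998×10^8 m/s))
= 1.4609 × (10.319 μs) = 15.1 μs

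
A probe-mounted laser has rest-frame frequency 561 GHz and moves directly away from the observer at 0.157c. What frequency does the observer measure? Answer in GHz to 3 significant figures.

f_obs ≈ 479 GHz

Relativistic Doppler: f_obs = f_src √((1−β)/(1+β))
= 561 × √(0.84300/1.1570) = 561 × 0.85359 = 479 GHz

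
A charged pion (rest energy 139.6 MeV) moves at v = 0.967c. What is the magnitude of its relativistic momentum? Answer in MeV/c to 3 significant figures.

γ = 1/√(1 − 0.967²) = 3.9250
p = γβm₀c = 3.9250 × 0.967 × 139.6 MeV/c = 530 MeV/c

p ≈ 530 MeV/c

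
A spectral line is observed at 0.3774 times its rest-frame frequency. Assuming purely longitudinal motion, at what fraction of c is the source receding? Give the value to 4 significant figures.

β ≈ 0.7507

f_obs/f_src = √((1−β)/(1+β)) = 0.3774  ⇒  (1−β)/(1+β) = 0.142431
β = |1 − D²|/(1 + D²) = |1 − 0.142431|/(1 + 0.142431) = 0.7507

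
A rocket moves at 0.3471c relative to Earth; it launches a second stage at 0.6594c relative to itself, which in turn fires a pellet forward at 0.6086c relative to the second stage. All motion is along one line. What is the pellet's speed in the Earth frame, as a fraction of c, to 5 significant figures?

Compose boost 2: (0.6594 + 0.3471)/(1 + 0.6594×0.3471) = 1.0065/1.228878 = 0.8190400
Compose boost 3: (0.6086 + 0.8190400)/(1 + 0.6086×0.8190400) = 1.427640/1.498468 = 0.95273

u ≈ 0.95273c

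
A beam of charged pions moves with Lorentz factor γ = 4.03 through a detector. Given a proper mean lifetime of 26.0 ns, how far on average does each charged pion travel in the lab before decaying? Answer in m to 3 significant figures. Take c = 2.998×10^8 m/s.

β = √(1 − 1/γ²) = √(1 − 1/4.03²) = 0.96872
Dilated lifetime: Δt = γτ₀ = 4.03 × 26.0 ns = 104.78 ns
d = vΔt = 0.96872c × 104.78 ns = 2.9042×10^8 m/s × 1.0478×10^-7 s = 30.4 m

d ≈ 30.4 m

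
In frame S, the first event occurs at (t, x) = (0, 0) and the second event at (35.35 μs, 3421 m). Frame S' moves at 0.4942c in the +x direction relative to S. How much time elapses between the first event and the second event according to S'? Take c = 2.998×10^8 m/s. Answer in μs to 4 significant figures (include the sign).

Δt' ≈ 34.18 μs

γ = 1/√(1 − 0.4942²) = 1.15029
Δt' = γ(Δt − vΔx/c²) = 1.15029 × (35.35 μs − 0.4942×3421 m / (2.998×10^8 m/s))
= 1.15029 × (29.7107 μs) = 34.18 μs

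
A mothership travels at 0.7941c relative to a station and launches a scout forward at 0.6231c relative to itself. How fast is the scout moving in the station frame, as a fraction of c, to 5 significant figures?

Compose boost 2: (0.6231 + 0.7941)/(1 + 0.6231×0.7941) = 1.4172/1.494804 = 0.94808

u ≈ 0.94808c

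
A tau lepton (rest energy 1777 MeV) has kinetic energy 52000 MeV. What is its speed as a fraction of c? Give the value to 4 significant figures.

β ≈ 0.9995

γ = 1 + K/(m₀c²) = 1 + 52000/1777 = 30.2628
β = √(1 − 1/γ²) = 0.9995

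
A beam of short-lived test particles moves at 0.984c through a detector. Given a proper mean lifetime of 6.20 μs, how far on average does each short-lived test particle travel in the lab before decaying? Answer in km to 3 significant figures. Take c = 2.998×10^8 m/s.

γ = 1/√(1 − 0.984²) = 5.6127
Dilated lifetime: Δt = γτ₀ = 5.6127 × 6.20 μs = 34.799 μs
d = vΔt = 0.984c × 34.799 μs = 2.9500×10^8 m/s × 3.4799×10^-5 s = 10.3 km

d ≈ 10.3 km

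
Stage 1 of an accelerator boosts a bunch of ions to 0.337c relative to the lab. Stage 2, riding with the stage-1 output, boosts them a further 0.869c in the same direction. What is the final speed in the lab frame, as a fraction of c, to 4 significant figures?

u ≈ 0.9328c

Compose boost 2: (0.869 + 0.337)/(1 + 0.869×0.337) = 1.206/1.29285 = 0.9328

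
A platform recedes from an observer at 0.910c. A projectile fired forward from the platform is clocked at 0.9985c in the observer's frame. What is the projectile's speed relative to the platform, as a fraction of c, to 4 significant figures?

u' ≈ 0.9686c

Inverse velocity addition: u' = (u − v)/(1 − uv/c²)
= (0.9985 − 0.910)/(1 − 0.9985×0.910) = 0.08850/0.0913650 = 0.9686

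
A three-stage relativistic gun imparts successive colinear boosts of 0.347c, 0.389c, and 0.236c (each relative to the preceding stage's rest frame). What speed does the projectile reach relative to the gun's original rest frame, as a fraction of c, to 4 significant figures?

Compose boost 2: (0.389 + 0.347)/(1 + 0.389×0.347) = 0.7360/1.13498 = 0.648468
Compose boost 3: (0.236 + 0.648468)/(1 + 0.236×0.648468) = 0.884468/1.15304 = 0.7671

u ≈ 0.7671c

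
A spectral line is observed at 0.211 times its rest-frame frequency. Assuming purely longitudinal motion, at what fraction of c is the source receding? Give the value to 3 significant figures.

f_obs/f_src = √((1−β)/(1+β)) = 0.211  ⇒  (1−β)/(1+β) = 0.044521
β = |1 − D²|/(1 + D²) = |1 − 0.044521|/(1 + 0.044521) = 0.915

β ≈ 0.915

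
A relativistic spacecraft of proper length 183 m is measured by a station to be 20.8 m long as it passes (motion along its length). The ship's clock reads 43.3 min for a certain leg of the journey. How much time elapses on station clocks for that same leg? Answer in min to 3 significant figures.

Length contraction ⇒ γ = L₀/L = 183/20.8 = 8.7981
Time dilation: Δt = γτ₀ = 8.7981 × 43.3 min = 381 min

Δt ≈ 381 min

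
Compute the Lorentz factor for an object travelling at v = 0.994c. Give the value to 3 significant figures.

γ = 1/√(1 − β²) = 1/√(1 − 0.994²) = 1/√(0.011964) = 9.14

γ ≈ 9.14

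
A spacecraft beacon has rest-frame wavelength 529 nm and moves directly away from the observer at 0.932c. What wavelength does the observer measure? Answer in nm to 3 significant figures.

Relativistic Doppler: λ_obs = λ_src √((1+β)/(1−β))
= 529 × √(1.9320/0.068000) = 529 × 5.3303 = 2820 nm

λ_obs ≈ 2820 nm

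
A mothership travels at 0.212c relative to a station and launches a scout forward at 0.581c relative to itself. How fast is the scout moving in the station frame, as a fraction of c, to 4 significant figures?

u ≈ 0.7060c

Compose boost 2: (0.581 + 0.212)/(1 + 0.581×0.212) = 0.7930/1.12317 = 0.7060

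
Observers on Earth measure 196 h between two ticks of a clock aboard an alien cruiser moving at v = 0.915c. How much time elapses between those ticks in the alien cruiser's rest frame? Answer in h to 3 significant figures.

γ = 1/√(1 − 0.915²) = 2.4786
Proper time: τ₀ = Δt/γ = 196/2.4786 = 79.1 h

τ₀ ≈ 79.1 h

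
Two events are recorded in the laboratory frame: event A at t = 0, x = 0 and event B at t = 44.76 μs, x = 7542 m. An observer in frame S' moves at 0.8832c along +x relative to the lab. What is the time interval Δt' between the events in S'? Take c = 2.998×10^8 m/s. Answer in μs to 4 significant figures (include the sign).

Δt' ≈ 48.06 μs

γ = 1/√(1 − 0.8832²) = 2.13221
Δt' = γ(Δt − vΔx/c²) = 2.13221 × (44.76 μs − 0.8832×7542 m / (2.998×10^8 m/s))
= 2.13221 × (22.5415 μs) = 48.06 μs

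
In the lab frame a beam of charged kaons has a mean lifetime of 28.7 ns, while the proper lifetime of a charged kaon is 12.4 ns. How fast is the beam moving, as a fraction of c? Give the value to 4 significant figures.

γ = Δt/τ₀ = 28.7/12.4 = 2.31452
β = √(1 − 1/γ²) = √(1 − 1/2.31452²) = 0.9018

β ≈ 0.9018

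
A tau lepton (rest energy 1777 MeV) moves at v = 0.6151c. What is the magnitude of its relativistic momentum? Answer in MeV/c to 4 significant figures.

γ = 1/√(1 − 0.6151²) = 1.26831
p = γβm₀c = 1.26831 × 0.6151 × 1777 MeV/c = 1386 MeV/c

p ≈ 1386 MeV/c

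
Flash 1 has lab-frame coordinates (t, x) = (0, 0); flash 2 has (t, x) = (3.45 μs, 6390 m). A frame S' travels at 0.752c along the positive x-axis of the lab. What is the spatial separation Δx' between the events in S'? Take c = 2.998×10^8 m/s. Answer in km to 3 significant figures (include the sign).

γ = 1/√(1 − 0.752²) = 1.5171
Δx' = γ(Δx − vΔt) = 1.5171 × (6390 m − 0.752×(2.998×10^8 m/s)×3.45×10^-6 s)
= 1.5171 × (5612.2 m) = 8.51 km

Δx' ≈ 8.51 km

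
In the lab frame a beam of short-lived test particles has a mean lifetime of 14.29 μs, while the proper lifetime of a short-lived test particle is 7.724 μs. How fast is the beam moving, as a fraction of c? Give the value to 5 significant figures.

γ = Δt/τ₀ = 14.29/7.724 = 1.850078
β = √(1 − 1/γ²) = √(1 − 1/1.850078²) = 0.84133

β ≈ 0.84133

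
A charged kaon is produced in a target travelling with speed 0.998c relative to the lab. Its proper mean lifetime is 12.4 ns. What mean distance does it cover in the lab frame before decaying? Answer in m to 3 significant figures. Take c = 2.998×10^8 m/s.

γ = 1/√(1 − 0.998²) = 15.819
Dilated lifetime: Δt = γτ₀ = 15.819 × 12.4 ns = 196.16 ns
d = vΔt = 0.998c × 196.16 ns = 2.9920×10^8 m/s × 1.9616×10^-7 s = 58.7 m

d ≈ 58.7 m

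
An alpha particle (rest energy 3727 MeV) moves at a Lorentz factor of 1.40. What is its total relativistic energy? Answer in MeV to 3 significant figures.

γ = 1.40 (given)
E = γm₀c² = 1.40 × 3727 MeV = 5220 MeV

E ≈ 5220 MeV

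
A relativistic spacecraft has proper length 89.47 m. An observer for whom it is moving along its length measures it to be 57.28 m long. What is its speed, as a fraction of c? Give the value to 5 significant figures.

γ = L₀/L = 89.47/57.28 = 1.561976
β = √(1 − 1/γ²) = 0.76820

β ≈ 0.76820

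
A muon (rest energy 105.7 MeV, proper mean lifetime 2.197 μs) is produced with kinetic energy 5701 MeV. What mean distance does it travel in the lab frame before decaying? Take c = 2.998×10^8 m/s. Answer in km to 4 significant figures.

γ = 1 + K/(m₀c²) = 1 + 5701/105.7 = 54.9357
β = √(1 − 1/γ²) = 0.999834
Dilated lifetime: γτ₀ = 54.9357 × 2.197 μs = 120.694 μs
d = βc·γτ₀ = 0.999834 × (2.998×10^8 m/s) × 0.000120694 s = 36.18 km

d ≈ 36.18 km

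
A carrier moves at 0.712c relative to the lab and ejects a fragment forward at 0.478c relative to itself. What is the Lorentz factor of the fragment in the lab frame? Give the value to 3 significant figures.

γ ≈ 2.17

u_lab = (0.478 + 0.712)/(1 + 0.478×0.712) = 1.190/1.34034 = 0.887837
γ = 1/√(1 − 0.887837²) = 2.17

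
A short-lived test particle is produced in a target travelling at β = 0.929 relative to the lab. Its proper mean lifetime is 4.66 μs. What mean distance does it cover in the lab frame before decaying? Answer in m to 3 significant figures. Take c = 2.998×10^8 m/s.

d ≈ 3510 m

γ = 1/√(1 − 0.929²) = 2.7021
Dilated lifetime: Δt = γτ₀ = 2.7021 × 4.66 μs = 12.592 μs
d = vΔt = 0.929c × 12.592 μs = 2.7851×10^8 m/s × 1.2592×10^-5 s = 3510 m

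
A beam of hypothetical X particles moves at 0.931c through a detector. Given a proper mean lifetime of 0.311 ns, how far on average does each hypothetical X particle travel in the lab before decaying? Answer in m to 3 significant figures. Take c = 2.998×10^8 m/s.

d ≈ 0.238 m

γ = 1/√(1 − 0.931²) = 2.7396
Dilated lifetime: Δt = γτ₀ = 2.7396 × 0.311 ns = 0.85201 ns
d = vΔt = 0.931c × 0.85201 ns = 2.7911×10^8 m/s × 8.5201×10^-10 s = 0.238 m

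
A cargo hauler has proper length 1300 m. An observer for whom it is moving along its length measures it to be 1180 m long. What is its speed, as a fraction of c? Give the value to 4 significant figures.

β ≈ 0.4196

γ = L₀/L = 1300/1180 = 1.10169
β = √(1 − 1/γ²) = 0.4196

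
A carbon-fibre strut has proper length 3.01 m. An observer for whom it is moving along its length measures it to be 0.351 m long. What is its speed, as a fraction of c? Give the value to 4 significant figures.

β ≈ 0.9932

γ = L₀/L = 3.01/0.351 = 8.57550
β = √(1 − 1/γ²) = 0.9932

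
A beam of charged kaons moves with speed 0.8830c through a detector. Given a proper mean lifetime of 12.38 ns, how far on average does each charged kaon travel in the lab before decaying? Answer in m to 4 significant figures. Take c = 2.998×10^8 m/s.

γ = 1/√(1 − 0.8830²) = 2.13050
Dilated lifetime: Δt = γτ₀ = 2.13050 × 12.38 ns = 26.3756 ns
d = vΔt = 0.8830c × 26.3756 ns = 2.64723×10^8 m/s × 2.63756×10^-8 s = 6.982 m

d ≈ 6.982 m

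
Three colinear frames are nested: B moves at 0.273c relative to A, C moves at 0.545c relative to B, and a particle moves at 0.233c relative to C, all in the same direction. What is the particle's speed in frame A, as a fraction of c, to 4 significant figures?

u ≈ 0.8106c

Compose boost 2: (0.545 + 0.273)/(1 + 0.545×0.273) = 0.8180/1.14878 = 0.712057
Compose boost 3: (0.233 + 0.712057)/(1 + 0.233×0.712057) = 0.945057/1.16591 = 0.8106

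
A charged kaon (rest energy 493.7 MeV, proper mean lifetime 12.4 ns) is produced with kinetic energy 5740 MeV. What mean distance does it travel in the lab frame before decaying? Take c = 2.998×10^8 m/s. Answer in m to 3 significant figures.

d ≈ 46.8 m

γ = 1 + K/(m₀c²) = 1 + 5740/493.7 = 12.626
β = √(1 − 1/γ²) = 0.99686
Dilated lifetime: γτ₀ = 12.626 × 12.4 ns = 156.57 ns
d = βc·γτ₀ = 0.99686 × (2.998×10^8 m/s) × 1.5657×10^-7 s = 46.8 m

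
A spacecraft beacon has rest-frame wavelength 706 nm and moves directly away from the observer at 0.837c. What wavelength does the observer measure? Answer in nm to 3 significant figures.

Relativistic Doppler: λ_obs = λ_src √((1+β)/(1−β))
= 706 × √(1.8370/0.16300) = 706 × 3.3571 = 2370 nm

λ_obs ≈ 2370 nm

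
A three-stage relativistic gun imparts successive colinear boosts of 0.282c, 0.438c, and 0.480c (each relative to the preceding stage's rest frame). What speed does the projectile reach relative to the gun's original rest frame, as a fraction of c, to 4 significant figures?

u ≈ 0.8572c

Compose boost 2: (0.438 + 0.282)/(1 + 0.438×0.282) = 0.7200/1.12352 = 0.640845
Compose boost 3: (0.480 + 0.640845)/(1 + 0.480×0.640845) = 1.12085/1.30761 = 0.8572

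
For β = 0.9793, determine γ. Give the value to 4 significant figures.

γ = 1/√(1 − β²) = 1/√(1 − 0.9793²) = 1/√(0.0409715) = 4.940

γ ≈ 4.940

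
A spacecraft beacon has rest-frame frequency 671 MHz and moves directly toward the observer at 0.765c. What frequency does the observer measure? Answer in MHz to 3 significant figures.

f_obs ≈ 1840 MHz

Relativistic Doppler: f_obs = f_src √((1+β)/(1−β))
= 671 × √(1.7650/0.23500) = 671 × 2.7406 = 1840 MHz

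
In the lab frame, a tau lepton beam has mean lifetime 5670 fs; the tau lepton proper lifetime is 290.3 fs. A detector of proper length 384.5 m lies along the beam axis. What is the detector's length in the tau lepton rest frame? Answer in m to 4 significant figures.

L ≈ 19.69 m

Time dilation ⇒ γ = Δt/τ₀ = 5670/290.3 = 19.5315
Length contraction: L = L₀/γ = 384.5/19.5315 = 19.69 m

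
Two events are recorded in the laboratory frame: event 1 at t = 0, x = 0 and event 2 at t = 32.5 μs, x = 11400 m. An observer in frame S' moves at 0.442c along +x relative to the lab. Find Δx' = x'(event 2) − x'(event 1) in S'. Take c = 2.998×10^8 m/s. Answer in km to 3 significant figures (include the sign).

Δx' ≈ 7.91 km

γ = 1/√(1 − 0.442²) = 1.1148
Δx' = γ(Δx − vΔt) = 1.1148 × (11400 m − 0.442×(2.998×10^8 m/s)×32.5×10^-6 s)
= 1.1148 × (7093.4 m) = 7.91 km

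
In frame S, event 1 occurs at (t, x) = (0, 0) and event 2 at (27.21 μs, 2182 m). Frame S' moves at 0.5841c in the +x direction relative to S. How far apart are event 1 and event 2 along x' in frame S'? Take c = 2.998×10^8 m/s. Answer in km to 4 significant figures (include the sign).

Δx' ≈ -3.182 km

γ = 1/√(1 − 0.5841²) = 1.23201
Δx' = γ(Δx − vΔt) = 1.23201 × (2182 m − 0.5841×(2.998×10^8 m/s)×27.21×10^-6 s)
= 1.23201 × (-2582.83 m) = -3.182 km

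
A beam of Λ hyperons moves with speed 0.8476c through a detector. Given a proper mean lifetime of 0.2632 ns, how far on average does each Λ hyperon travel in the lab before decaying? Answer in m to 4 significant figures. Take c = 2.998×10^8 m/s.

γ = 1/√(1 − 0.8476²) = 1.88453
Dilated lifetime: Δt = γτ₀ = 1.88453 × 0.2632 ns = 0.496009 ns
d = vΔt = 0.8476c × 0.496009 ns = 2.54110×10^8 m/s × 4.96009×10^-10 s = 0.1260 m

d ≈ 0.1260 m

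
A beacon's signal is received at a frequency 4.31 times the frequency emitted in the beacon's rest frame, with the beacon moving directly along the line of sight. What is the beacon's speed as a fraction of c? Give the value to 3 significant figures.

f_obs/f_src = √((1+β)/(1−β)) = 4.31  ⇒  (1+β)/(1−β) = 18.576
β = |1 − D²|/(1 + D²) = |1 − 18.576|/(1 + 18.576) = 0.898

β ≈ 0.898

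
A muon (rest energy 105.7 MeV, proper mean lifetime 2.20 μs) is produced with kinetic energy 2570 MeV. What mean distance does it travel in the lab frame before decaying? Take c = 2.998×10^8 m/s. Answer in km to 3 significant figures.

γ = 1 + K/(m₀c²) = 1 + 2570/105.7 = 25.314
β = √(1 − 1/γ²) = 0.99922
Dilated lifetime: γτ₀ = 25.314 × 2.20 μs = 55.691 μs
d = βc·γτ₀ = 0.99922 × (2.998×10^8 m/s) × 5.5691×10^-5 s = 16.7 km

d ≈ 16.7 km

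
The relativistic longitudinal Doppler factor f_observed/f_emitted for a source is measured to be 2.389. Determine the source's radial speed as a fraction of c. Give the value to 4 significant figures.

β ≈ 0.7018

f_obs/f_src = √((1+β)/(1−β)) = 2.389  ⇒  (1+β)/(1−β) = 5.70732
β = |1 − D²|/(1 + D²) = |1 − 5.70732|/(1 + 5.70732) = 0.7018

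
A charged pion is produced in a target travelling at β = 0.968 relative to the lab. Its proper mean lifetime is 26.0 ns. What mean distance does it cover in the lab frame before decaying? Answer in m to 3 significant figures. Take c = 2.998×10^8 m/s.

d ≈ 30.1 m

γ = 1/√(1 − 0.968²) = 3.9849
Dilated lifetime: Δt = γτ₀ = 3.9849 × 26.0 ns = 103.61 ns
d = vΔt = 0.968c × 103.61 ns = 2.9021×10^8 m/s × 1.0361×10^-7 s = 30.1 m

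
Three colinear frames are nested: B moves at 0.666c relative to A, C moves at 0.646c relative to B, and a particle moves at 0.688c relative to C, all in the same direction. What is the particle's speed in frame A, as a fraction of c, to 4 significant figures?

u ≈ 0.9842c

Compose boost 2: (0.646 + 0.666)/(1 + 0.646×0.666) = 1.312/1.43024 = 0.917331
Compose boost 3: (0.688 + 0.917331)/(1 + 0.688×0.917331) = 1.60533/1.63112 = 0.9842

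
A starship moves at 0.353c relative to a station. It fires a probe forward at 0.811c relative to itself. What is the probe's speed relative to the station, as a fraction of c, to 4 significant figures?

Relativistic velocity addition: u = (u' + v)/(1 + u'v/c²)
= (0.811 + 0.353)/(1 + 0.811×0.353) = 1.164/1.28628 = 0.9049

u ≈ 0.9049c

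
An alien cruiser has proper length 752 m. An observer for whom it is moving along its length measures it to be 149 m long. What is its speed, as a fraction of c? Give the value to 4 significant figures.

β ≈ 0.9802

γ = L₀/L = 752/149 = 5.04698
β = √(1 − 1/γ²) = 0.9802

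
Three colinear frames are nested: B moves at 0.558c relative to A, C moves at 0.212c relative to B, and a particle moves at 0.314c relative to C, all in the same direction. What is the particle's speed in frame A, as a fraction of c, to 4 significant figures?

u ≈ 0.8243c

Compose boost 2: (0.212 + 0.558)/(1 + 0.212×0.558) = 0.7700/1.11830 = 0.688548
Compose boost 3: (0.314 + 0.688548)/(1 + 0.314×0.688548) = 1.00255/1.21620 = 0.8243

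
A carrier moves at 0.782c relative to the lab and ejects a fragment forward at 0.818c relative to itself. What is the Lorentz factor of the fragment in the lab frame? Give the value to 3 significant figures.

γ ≈ 4.57

u_lab = (0.818 + 0.782)/(1 + 0.818×0.782) = 1.600/1.63968 = 0.975803
γ = 1/√(1 − 0.975803²) = 4.57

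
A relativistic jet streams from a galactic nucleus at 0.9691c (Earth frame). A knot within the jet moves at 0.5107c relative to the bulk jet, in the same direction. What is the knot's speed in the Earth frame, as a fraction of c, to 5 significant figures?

u ≈ 0.98989c

Relativistic velocity addition: u = (u' + v)/(1 + u'v/c²)
= (0.5107 + 0.9691)/(1 + 0.5107×0.9691) = 1.4798/1.494919 = 0.98989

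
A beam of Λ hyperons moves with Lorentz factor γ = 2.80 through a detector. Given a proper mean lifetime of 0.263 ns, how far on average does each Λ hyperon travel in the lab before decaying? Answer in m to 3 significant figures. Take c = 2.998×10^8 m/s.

d ≈ 0.206 m

β = √(1 − 1/γ²) = √(1 − 1/2.80²) = 0.93405
Dilated lifetime: Δt = γτ₀ = 2.80 × 0.263 ns = 0.73640 ns
d = vΔt = 0.93405c × 0.73640 ns = 2.8003×10^8 m/s × 7.3640×10^-10 s = 0.206 m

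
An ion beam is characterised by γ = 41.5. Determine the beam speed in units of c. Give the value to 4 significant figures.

β ≈ 0.9997

β = √(1 − 1/γ²) = √(1 − 1/41.5²) = √(0.999419) = 0.9997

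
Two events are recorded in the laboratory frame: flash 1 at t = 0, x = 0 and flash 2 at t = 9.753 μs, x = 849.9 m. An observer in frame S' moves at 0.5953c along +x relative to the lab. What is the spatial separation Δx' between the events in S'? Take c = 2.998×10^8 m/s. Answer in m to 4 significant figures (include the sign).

γ = 1/√(1 − 0.5953²) = 1.24455
Δx' = γ(Δx − vΔt) = 1.24455 × (849.9 m − 0.5953×(2.998×10^8 m/s)×9.753×10^-6 s)
= 1.24455 × (-890.727 m) = -1109 m

Δx' ≈ -1109 m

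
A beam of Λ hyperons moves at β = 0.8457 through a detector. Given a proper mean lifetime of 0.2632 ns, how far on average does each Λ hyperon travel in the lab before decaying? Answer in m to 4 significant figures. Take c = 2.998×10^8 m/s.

d ≈ 0.1250 m

γ = 1/√(1 − 0.8457²) = 1.87386
Dilated lifetime: Δt = γτ₀ = 1.87386 × 0.2632 ns = 0.493199 ns
d = vΔt = 0.8457c × 0.493199 ns = 2.53541×10^8 m/s × 4.93199×10^-10 s = 0.1250 m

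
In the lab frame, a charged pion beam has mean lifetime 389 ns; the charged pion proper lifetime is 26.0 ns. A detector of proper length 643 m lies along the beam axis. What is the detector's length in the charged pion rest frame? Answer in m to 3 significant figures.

Time dilation ⇒ γ = Δt/τ₀ = 389/26.0 = 14.962
Length contraction: L = L₀/γ = 643/14.962 = 43.0 m

L ≈ 43.0 m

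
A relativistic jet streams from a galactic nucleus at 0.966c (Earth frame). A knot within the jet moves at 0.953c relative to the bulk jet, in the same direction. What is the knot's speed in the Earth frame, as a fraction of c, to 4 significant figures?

u ≈ 0.9992c

Relativistic velocity addition: u = (u' + v)/(1 + u'v/c²)
= (0.953 + 0.966)/(1 + 0.953×0.966) = 1.919/1.92060 = 0.9992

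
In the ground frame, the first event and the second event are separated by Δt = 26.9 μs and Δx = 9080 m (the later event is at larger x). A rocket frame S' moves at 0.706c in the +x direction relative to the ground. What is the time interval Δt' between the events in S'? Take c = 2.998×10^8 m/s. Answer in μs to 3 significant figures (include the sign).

γ = 1/√(1 − 0.706²) = 1.4120
Δt' = γ(Δt − vΔx/c²) = 1.4120 × (26.9 μs − 0.706×9080 m / (2.998×10^8 m/s))
= 1.4120 × (5.5175 μs) = 7.79 μs

Δt' ≈ 7.79 μs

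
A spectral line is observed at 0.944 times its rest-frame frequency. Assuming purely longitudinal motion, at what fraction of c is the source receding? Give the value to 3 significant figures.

f_obs/f_src = √((1−β)/(1+β)) = 0.944  ⇒  (1−β)/(1+β) = 0.89114
β = |1 − D²|/(1 + D²) = |1 − 0.89114|/(1 + 0.89114) = 0.0576

β ≈ 0.0576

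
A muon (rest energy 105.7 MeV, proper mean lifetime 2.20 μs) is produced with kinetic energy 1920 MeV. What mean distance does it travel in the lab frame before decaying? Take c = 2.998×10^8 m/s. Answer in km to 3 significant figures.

γ = 1 + K/(m₀c²) = 1 + 1920/105.7 = 19.165
β = √(1 − 1/γ²) = 0.99864
Dilated lifetime: γτ₀ = 19.165 × 2.20 μs = 42.162 μs
d = βc·γτ₀ = 0.99864 × (2.998×10^8 m/s) × 4.2162×10^-5 s = 12.6 km

d ≈ 12.6 km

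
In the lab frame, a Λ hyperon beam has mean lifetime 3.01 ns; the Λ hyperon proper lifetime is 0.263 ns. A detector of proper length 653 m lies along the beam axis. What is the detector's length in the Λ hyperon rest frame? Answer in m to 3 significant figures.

Time dilation ⇒ γ = Δt/τ₀ = 3.01/0.263 = 11.445
Length contraction: L = L₀/γ = 653/11.445 = 57.1 m

L ≈ 57.1 m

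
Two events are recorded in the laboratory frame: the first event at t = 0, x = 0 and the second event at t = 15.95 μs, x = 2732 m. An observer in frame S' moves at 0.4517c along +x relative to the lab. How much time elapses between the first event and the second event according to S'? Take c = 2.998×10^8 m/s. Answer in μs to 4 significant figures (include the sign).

Δt' ≈ 13.26 μs

γ = 1/√(1 − 0.4517²) = 1.12086
Δt' = γ(Δt − vΔx/c²) = 1.12086 × (15.95 μs − 0.4517×2732 m / (2.998×10^8 m/s))
= 1.12086 × (11.8338 μs) = 13.26 μs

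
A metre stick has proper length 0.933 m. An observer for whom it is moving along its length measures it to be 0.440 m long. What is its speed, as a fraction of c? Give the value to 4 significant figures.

γ = L₀/L = 0.933/0.440 = 2.12045
β = √(1 − 1/γ²) = 0.8818

β ≈ 0.8818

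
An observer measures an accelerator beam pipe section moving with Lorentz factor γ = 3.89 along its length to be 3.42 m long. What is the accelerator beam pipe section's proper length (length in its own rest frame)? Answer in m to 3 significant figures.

γ = 3.89 (given)
L₀ = γL = 3.89 × 3.42 = 13.3 m

L₀ ≈ 13.3 m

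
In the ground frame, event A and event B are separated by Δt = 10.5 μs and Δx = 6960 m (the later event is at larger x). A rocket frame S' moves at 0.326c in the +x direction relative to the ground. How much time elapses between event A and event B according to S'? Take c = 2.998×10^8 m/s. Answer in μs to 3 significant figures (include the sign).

Δt' ≈ 3.10 μs

γ = 1/√(1 − 0.326²) = 1.0578
Δt' = γ(Δt − vΔx/c²) = 1.0578 × (10.5 μs − 0.326×6960 m / (2.998×10^8 m/s))
= 1.0578 × (2.9318 μs) = 3.10 μs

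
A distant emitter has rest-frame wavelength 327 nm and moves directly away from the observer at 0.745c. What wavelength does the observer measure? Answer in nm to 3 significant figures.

Relativistic Doppler: λ_obs = λ_src √((1+β)/(1−β))
= 327 × √(1.7450/0.25500) = 327 × 2.6159 = 855 nm

λ_obs ≈ 855 nm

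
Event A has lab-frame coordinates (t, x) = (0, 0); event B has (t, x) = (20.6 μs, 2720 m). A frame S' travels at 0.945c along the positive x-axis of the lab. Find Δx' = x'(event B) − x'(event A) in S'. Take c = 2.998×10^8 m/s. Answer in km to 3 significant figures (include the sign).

Δx' ≈ -9.53 km

γ = 1/√(1 − 0.945²) = 3.0574
Δx' = γ(Δx − vΔt) = 3.0574 × (2720 m − 0.945×(2.998×10^8 m/s)×20.6×10^-6 s)
= 3.0574 × (-3116.2 m) = -9.53 km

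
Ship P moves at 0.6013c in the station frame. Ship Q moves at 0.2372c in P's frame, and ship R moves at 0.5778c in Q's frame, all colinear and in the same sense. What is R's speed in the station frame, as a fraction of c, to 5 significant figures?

Compose boost 2: (0.2372 + 0.6013)/(1 + 0.2372×0.6013) = 0.83850/1.142628 = 0.7338344
Compose boost 3: (0.5778 + 0.7338344)/(1 + 0.5778×0.7338344) = 1.311634/1.424010 = 0.92109

u ≈ 0.92109c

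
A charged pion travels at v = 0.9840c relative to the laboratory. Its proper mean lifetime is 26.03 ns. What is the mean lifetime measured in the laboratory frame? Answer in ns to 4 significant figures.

γ = 1/√(1 − 0.9840²) = 5.61267
Time dilation: Δt = γτ₀ = 5.61267 × 26.03 ns = 146.1 ns

Δt ≈ 146.1 ns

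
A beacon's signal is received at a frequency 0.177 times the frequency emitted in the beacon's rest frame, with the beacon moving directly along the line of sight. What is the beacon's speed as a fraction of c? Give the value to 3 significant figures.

f_obs/f_src = √((1−β)/(1+β)) = 0.177  ⇒  (1−β)/(1+β) = 0.031329
β = |1 − D²|/(1 + D²) = |1 − 0.031329|/(1 + 0.031329) = 0.939

β ≈ 0.939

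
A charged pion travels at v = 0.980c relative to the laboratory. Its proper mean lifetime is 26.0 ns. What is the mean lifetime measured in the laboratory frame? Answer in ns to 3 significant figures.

γ = 1/√(1 − 0.980²) = 5.0252
Time dilation: Δt = γτ₀ = 5.0252 × 26.0 ns = 131 ns

Δt ≈ 131 ns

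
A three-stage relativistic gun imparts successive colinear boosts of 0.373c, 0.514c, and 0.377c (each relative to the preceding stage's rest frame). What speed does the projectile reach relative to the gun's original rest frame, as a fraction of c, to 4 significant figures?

Compose boost 2: (0.514 + 0.373)/(1 + 0.514×0.373) = 0.8870/1.19172 = 0.744301
Compose boost 3: (0.377 + 0.744301)/(1 + 0.377×0.744301) = 1.12130/1.28060 = 0.8756

u ≈ 0.8756c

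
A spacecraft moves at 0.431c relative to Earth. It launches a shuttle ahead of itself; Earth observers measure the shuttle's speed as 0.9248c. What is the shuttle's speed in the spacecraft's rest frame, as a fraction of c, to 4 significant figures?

u' ≈ 0.8211c

Inverse velocity addition: u' = (u − v)/(1 − uv/c²)
= (0.9248 − 0.431)/(1 − 0.9248×0.431) = 0.4938/0.601411 = 0.8211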